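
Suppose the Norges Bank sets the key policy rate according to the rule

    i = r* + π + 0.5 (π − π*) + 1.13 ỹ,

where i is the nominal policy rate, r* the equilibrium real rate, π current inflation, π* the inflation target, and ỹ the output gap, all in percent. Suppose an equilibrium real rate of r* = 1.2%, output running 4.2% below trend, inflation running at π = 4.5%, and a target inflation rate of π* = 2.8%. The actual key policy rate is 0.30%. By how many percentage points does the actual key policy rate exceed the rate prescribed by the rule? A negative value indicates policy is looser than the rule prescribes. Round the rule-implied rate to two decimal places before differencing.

Output 4.2% below potential → ỹ = -4.2.
i = 1.2 + 4.5 + 0.5 × (4.5 − 2.8) + 1.13 × (-4.2)
   = 1.2 + 4.5 + 0.85 − 4.746 = 1.80
Deviation = 0.30 − 1.80 = -1.50 pp.

-1.50 pp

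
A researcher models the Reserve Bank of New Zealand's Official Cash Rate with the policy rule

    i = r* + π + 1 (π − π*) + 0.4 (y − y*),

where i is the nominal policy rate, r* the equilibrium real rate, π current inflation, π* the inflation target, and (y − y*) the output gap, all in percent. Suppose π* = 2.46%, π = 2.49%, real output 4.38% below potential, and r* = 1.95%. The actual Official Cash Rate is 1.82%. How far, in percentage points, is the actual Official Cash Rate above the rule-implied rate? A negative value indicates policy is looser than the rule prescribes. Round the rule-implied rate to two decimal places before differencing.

Output 4.38% below potential → (y − y*) = -4.38.
i = 1.95 + 2.49 + 1 × (2.49 − 2.46) + 0.4 × (-4.38)
   = 1.95 + 2.49 + 0.03 − 1.752 = 2.72
Deviation = 1.82 − 2.72 = -0.90 pp.

-0.90 pp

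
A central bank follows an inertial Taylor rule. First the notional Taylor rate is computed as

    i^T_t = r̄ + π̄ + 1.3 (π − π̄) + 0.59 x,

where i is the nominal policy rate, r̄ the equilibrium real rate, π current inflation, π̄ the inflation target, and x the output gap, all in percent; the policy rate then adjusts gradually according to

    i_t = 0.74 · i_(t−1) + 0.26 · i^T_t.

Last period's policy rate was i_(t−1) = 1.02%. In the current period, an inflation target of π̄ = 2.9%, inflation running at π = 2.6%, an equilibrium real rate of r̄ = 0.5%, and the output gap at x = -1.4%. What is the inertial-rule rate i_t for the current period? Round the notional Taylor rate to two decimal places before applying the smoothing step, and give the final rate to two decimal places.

1.32%

i^T_t = 0.5 + 2.9 + 1.3 × (2.6 − 2.9) + 0.59 × (-1.4)
   = 0.5 + 2.9 − 0.39 − 0.826 = 2.18
i_t = 0.74 × 1.02 + 0.26 × 2.18 = 0.7548 + 0.5668 = 1.32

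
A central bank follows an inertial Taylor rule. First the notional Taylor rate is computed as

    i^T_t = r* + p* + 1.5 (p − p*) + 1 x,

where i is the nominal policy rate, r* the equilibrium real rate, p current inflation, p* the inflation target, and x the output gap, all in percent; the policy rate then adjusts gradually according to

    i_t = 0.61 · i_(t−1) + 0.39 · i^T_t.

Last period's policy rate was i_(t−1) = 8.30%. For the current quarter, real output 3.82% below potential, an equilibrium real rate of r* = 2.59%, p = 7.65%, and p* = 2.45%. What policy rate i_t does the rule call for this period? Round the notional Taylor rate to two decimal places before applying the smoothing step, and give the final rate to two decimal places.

Output 3.82% below potential → x = -3.82.
i^T_t = 2.59 + 2.45 + 1.5 × (7.65 − 2.45) + 1 × (-3.82)
   = 2.59 + 2.45 + 7.8 − 3.82 = 9.02
i_t = 0.61 × 8.30 + 0.39 × 9.02 = 5.063 + 3.5178 = 8.58

8.58%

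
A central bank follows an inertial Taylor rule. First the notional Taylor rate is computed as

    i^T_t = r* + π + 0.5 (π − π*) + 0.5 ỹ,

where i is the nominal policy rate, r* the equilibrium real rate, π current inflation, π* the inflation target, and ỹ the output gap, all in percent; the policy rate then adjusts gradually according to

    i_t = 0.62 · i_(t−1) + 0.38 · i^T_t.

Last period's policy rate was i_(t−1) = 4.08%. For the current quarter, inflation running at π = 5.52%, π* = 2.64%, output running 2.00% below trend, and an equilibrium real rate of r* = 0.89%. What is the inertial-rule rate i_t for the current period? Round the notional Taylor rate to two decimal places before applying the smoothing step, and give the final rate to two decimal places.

5.13%

Output 2.00% below potential → ỹ = -2.00.
i^T_t = 0.89 + 5.52 + 0.5 × (5.52 − 2.64) + 0.5 × (-2.00)
   = 0.89 + 5.52 + 1.44 − 1 = 6.85
i_t = 0.62 × 4.08 + 0.38 × 6.85 = 2.5296 + 2.603 = 5.13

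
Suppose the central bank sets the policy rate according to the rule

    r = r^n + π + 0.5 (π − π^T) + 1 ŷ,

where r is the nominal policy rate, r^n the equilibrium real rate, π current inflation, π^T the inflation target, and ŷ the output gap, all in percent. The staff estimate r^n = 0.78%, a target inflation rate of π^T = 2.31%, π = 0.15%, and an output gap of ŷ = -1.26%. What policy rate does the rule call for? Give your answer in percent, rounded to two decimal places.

-1.41%

r = 0.78 + 0.15 + 0.5 × (0.15 − 2.31) + 1 × (-1.26)
   = 0.78 + 0.15 − 1.08 − 1.26 = -1.41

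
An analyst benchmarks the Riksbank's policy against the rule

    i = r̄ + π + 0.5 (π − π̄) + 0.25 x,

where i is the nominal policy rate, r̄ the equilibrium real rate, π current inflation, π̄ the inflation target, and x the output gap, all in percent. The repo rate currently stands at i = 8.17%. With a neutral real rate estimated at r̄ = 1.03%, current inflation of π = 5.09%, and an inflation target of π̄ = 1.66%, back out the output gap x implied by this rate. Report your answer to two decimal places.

0.25 x = 8.17 − 1.03 − 5.09 − 0.5 × (5.09 − 1.66) = 0.335
x = 0.335 / 0.25 = 1.34

1.34%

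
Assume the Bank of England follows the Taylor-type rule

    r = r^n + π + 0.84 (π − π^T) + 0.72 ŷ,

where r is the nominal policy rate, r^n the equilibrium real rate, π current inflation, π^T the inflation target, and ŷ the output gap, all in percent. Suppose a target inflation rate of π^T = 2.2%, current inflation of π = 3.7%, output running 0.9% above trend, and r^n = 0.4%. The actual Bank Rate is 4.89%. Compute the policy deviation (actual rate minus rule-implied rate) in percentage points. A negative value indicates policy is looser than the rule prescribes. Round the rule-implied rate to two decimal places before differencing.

Output 0.9% above potential → ŷ = 0.9.
r = 0.4 + 3.7 + 0.84 × (3.7 − 2.2) + 0.72 × 0.9
   = 0.4 + 3.7 + 1.26 + 0.648 = 6.01
Deviation = 4.89 − 6.01 = -1.12 pp.

-1.12 pp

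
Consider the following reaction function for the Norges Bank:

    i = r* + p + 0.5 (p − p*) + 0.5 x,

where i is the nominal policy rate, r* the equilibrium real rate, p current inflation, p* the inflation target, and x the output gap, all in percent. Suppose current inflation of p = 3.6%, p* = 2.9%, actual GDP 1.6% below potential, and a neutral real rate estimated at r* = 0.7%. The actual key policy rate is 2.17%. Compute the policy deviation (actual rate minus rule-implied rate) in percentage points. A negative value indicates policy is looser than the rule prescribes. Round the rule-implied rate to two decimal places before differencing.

-1.68 pp

Output 1.6% below potential → x = -1.6.
i = 0.7 + 3.6 + 0.5 × (3.6 − 2.9) + 0.5 × (-1.6)
   = 0.7 + 3.6 + 0.35 − 0.8 = 3.85
Deviation = 2.17 − 3.85 = -1.68 pp.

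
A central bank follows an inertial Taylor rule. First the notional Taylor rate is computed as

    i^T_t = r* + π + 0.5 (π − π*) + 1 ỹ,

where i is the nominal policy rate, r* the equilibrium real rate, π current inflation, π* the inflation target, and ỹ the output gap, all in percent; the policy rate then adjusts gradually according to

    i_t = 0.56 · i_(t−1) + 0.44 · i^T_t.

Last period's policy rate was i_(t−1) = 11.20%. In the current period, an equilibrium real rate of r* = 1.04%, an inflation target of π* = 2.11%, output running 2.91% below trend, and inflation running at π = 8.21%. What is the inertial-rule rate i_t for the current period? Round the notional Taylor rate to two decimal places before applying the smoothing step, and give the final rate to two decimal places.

10.40%

Output 2.91% below potential → ỹ = -2.91.
i^T_t = 1.04 + 8.21 + 0.5 × (8.21 − 2.11) + 1 × (-2.91)
   = 1.04 + 8.21 + 3.05 − 2.91 = 9.39
i_t = 0.56 × 11.20 + 0.44 × 9.39 = 6.272 + 4.1316 = 10.40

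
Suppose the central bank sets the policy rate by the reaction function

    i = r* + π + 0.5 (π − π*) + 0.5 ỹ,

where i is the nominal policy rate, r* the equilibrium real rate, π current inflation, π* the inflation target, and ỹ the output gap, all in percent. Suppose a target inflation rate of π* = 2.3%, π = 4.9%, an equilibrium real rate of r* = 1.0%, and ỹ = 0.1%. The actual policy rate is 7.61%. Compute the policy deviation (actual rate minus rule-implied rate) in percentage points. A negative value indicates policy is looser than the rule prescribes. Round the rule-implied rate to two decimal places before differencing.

0.36 pp

i = 1.0 + 4.9 + 0.5 × (4.9 − 2.3) + 0.5 × 0.1
   = 1.0 + 4.9 + 1.3 + 0.05 = 7.25
Deviation = 7.61 − 7.25 = 0.36 pp.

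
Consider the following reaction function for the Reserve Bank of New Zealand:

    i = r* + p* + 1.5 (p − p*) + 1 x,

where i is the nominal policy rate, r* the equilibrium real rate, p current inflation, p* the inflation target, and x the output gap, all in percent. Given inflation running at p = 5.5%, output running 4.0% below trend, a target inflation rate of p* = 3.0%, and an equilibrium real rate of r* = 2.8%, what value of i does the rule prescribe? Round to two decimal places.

Output 4.0% below potential → x = -4.0.
i = 2.8 + 3.0 + 1.5 × (5.5 − 3.0) + 1 × (-4.0)
   = 2.8 + 3 + 3.75 − 4 = 5.55

5.55%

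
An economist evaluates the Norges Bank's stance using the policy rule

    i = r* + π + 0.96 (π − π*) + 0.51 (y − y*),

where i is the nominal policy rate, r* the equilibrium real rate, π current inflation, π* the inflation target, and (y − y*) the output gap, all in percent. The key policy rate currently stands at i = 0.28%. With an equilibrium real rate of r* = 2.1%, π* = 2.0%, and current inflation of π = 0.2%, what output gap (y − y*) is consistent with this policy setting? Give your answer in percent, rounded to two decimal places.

-0.57%

0.51 (y − y*) = 0.28 − 2.1 − 0.2 − 0.96 × (0.2 − 2.0) = -0.292
(y − y*) = -0.292 / 0.51 = -0.57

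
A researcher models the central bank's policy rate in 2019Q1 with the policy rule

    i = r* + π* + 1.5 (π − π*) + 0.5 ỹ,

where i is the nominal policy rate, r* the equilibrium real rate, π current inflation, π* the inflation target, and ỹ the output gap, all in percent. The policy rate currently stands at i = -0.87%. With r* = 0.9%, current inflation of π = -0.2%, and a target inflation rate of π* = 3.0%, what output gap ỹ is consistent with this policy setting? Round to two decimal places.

0.06%

0.5 ỹ = -0.87 − 0.9 − 3.0 − 1.5 × ((-0.2) − 3.0) = 0.03
ỹ = 0.03 / 0.5 = 0.06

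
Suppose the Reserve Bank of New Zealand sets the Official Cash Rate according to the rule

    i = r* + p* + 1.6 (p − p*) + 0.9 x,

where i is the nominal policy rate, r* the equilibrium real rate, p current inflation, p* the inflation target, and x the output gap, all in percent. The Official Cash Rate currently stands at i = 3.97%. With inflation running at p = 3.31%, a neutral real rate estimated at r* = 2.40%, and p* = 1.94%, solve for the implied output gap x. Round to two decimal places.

-2.85%

0.9 x = 3.97 − 2.40 − 1.94 − 1.6 × (3.31 − 1.94) = -2.562
x = -2.562 / 0.9 = -2.85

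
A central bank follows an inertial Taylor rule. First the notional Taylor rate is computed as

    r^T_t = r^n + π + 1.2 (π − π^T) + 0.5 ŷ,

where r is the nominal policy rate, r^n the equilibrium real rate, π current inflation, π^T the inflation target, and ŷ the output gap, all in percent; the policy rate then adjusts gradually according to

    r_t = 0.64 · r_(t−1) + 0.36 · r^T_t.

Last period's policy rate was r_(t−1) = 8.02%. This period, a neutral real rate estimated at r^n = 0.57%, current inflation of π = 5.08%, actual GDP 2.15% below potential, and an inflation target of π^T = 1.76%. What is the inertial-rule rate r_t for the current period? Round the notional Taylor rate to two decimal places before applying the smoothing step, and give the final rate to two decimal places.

8.21%

Output 2.15% below potential → ŷ = -2.15.
r^T_t = 0.57 + 5.08 + 1.2 × (5.08 − 1.76) + 0.5 × (-2.15)
   = 0.57 + 5.08 + 3.984 − 1.075 = 8.56
r_t = 0.64 × 8.02 + 0.36 × 8.56 = 5.1328 + 3.0816 = 8.21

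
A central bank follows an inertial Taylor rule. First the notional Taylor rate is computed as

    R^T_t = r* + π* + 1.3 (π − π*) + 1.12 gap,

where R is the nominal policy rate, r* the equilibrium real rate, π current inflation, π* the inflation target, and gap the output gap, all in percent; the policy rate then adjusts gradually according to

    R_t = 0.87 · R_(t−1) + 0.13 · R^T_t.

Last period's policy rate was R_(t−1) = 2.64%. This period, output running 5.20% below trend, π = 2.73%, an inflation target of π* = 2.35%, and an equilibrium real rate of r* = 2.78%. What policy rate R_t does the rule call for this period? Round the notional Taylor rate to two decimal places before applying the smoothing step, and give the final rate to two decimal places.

2.27%

Output 5.20% below potential → gap = -5.20.
R^T_t = 2.78 + 2.35 + 1.3 × (2.73 − 2.35) + 1.12 × (-5.20)
   = 2.78 + 2.35 + 0.494 − 5.824 = -0.20
R_t = 0.87 × 2.64 + 0.13 × (-0.20) = 2.2968 − 0.026 = 2.27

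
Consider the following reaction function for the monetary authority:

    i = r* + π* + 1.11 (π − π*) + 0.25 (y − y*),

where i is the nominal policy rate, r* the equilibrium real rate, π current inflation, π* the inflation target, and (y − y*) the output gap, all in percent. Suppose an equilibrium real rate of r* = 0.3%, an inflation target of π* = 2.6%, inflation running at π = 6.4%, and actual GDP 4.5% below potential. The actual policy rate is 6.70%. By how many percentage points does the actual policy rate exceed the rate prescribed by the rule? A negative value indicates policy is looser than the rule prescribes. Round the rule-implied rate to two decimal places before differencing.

0.71 pp

Output 4.5% below potential → (y − y*) = -4.5.
i = 0.3 + 2.6 + 1.11 × (6.4 − 2.6) + 0.25 × (-4.5)
   = 0.3 + 2.6 + 4.218 − 1.125 = 5.99
Deviation = 6.70 − 5.99 = 0.71 pp.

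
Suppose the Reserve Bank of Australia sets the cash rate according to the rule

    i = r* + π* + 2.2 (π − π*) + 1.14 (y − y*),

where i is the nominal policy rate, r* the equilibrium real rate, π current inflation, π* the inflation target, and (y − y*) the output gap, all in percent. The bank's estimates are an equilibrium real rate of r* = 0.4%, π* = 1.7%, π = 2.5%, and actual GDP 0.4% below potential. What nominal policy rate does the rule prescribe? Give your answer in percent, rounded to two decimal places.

Output 0.4% below potential → (y − y*) = -0.4.
i = 0.4 + 1.7 + 2.2 × (2.5 − 1.7) + 1.14 × (-0.4)
   = 0.4 + 1.7 + 1.76 − 0.456 = 3.40

3.40%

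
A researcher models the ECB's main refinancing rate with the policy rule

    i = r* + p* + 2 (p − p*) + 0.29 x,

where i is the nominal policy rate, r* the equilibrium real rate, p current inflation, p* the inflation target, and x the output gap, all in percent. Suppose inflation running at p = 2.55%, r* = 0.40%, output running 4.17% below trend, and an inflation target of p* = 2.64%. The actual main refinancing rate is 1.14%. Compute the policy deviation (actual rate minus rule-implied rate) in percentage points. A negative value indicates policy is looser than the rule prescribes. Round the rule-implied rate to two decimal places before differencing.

-0.51 pp

Output 4.17% below potential → x = -4.17.
i = 0.40 + 2.64 + 2 × (2.55 − 2.64) + 0.29 × (-4.17)
   = 0.40 + 2.64 − 0.18 − 1.2093 = 1.65
Deviation = 1.14 − 1.65 = -0.51 pp.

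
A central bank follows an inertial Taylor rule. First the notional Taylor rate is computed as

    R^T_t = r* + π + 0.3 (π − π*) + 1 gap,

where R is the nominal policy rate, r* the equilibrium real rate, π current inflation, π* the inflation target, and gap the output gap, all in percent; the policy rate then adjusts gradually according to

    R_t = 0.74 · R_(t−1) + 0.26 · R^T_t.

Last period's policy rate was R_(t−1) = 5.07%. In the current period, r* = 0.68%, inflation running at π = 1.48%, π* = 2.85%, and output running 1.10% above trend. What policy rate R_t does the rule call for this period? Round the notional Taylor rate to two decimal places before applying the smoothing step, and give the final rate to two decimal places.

Output 1.10% above potential → gap = 1.10.
R^T_t = 0.68 + 1.48 + 0.3 × (1.48 − 2.85) + 1 × 1.10
   = 0.68 + 1.48 − 0.411 + 1.1 = 2.85
R_t = 0.74 × 5.07 + 0.26 × 2.85 = 3.7518 + 0.741 = 4.49

4.49%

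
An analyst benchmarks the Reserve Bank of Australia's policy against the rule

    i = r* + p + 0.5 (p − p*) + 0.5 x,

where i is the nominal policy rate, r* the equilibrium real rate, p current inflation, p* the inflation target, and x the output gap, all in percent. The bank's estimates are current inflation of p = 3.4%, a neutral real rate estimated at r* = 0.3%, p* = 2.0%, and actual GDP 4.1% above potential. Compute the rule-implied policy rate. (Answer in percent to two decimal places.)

6.45%

Output 4.1% above potential → x = 4.1.
i = 0.3 + 3.4 + 0.5 × (3.4 − 2.0) + 0.5 × 4.1
   = 0.3 + 3.4 + 0.7 + 2.05 = 6.45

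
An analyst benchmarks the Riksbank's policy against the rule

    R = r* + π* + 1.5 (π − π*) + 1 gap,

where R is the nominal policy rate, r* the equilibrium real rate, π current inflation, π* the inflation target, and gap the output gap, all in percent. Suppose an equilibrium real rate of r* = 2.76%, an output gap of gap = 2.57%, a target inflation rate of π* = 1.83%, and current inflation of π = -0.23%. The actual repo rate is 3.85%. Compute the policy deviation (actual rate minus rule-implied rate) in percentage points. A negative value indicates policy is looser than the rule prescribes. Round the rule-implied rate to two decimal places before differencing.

-0.22 pp

R = 2.76 + 1.83 + 1.5 × (-0.23 − 1.83) + 1 × 2.57
   = 2.76 + 1.83 − 3.09 + 2.57 = 4.07
Deviation = 3.85 − 4.07 = -0.22 pp.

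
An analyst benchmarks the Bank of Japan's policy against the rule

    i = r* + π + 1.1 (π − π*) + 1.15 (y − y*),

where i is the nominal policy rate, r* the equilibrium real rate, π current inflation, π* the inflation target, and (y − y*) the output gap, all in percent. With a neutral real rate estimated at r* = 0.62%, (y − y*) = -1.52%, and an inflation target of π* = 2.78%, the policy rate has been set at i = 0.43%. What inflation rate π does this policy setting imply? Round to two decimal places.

Collecting π: i = r* + (1 + 1.1) π − 1.1 π* + 1.15 (y − y*)
2.1 π = 0.43 − 0.62 + 1.1 × 2.78 − 1.15 × (-1.52) = 4.616
π = 4.616 / 2.1 = 2.20

2.20%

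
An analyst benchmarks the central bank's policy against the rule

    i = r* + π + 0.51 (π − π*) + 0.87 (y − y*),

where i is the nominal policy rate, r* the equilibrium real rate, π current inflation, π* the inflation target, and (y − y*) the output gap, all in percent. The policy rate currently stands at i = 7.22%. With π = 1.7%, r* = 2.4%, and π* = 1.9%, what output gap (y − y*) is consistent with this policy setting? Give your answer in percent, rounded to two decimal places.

0.87 (y − y*) = 7.22 − 2.4 − 1.7 − 0.51 × (1.7 − 1.9) = 3.222
(y − y*) = 3.222 / 0.87 = 3.70

3.70%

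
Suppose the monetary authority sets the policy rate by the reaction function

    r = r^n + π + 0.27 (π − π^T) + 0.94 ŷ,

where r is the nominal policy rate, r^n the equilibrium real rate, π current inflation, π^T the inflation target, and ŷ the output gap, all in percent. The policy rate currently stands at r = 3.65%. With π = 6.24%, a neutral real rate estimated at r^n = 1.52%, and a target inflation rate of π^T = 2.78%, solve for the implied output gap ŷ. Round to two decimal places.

-5.37%

0.94 ŷ = 3.65 − 1.52 − 6.24 − 0.27 × (6.24 − 2.78) = -5.0442
ŷ = -5.0442 / 0.94 = -5.37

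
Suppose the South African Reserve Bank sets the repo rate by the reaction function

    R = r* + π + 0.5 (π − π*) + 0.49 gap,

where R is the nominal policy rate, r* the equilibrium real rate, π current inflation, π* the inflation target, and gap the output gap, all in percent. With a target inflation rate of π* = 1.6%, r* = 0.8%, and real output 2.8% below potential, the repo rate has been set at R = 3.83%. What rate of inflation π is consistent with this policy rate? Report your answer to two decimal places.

3.47%

Output 2.8% below potential → gap = -2.8.
Collecting π: R = r* + (1 + 0.5) π − 0.5 π* + 0.49 gap
1.5 π = 3.83 − 0.8 + 0.5 × 1.6 − 0.49 × (-2.8) = 5.202
π = 5.202 / 1.5 = 3.47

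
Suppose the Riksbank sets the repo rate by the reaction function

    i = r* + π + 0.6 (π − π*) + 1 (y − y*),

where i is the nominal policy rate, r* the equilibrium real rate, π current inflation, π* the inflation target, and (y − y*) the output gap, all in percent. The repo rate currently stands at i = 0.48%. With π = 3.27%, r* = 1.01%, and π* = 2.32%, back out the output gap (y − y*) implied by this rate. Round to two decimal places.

-4.37%

1 (y − y*) = 0.48 − 1.01 − 3.27 − 0.6 × (3.27 − 2.32) = -4.37
(y − y*) = -4.37 / 1 = -4.37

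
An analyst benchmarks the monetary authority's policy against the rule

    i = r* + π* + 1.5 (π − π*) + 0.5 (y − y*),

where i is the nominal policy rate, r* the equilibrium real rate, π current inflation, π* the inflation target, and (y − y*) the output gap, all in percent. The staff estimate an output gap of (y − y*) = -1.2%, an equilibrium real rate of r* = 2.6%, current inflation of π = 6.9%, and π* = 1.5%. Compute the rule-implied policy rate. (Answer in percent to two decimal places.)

11.60%

i = 2.6 + 1.5 + 1.5 × (6.9 − 1.5) + 0.5 × (-1.2)
   = 2.6 + 1.5 + 8.1 − 0.6 = 11.60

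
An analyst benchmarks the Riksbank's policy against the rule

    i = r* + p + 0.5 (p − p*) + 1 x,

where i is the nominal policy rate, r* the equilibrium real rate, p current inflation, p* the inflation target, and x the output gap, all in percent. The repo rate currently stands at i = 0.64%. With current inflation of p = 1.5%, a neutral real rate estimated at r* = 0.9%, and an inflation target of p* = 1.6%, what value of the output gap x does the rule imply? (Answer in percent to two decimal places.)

1 x = 0.64 − 0.9 − 1.5 − 0.5 × (1.5 − 1.6) = -1.71
x = -1.71 / 1 = -1.71

-1.71%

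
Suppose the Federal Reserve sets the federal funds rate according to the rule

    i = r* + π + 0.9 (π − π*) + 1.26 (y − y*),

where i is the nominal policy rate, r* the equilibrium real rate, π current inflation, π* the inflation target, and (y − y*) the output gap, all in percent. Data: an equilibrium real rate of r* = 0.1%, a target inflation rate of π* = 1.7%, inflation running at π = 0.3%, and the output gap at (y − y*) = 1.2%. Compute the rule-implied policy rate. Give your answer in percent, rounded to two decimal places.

i = 0.1 + 0.3 + 0.9 × (0.3 − 1.7) + 1.26 × 1.2
   = 0.1 + 0.3 − 1.26 + 1.512 = 0.65

0.65%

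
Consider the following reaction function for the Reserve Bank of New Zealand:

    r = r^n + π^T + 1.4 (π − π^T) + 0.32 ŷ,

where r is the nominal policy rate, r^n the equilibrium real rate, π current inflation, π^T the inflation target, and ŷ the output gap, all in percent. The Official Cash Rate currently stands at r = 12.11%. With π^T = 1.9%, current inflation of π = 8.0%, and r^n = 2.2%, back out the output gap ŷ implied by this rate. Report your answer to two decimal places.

-1.66%

0.32 ŷ = 12.11 − 2.2 − 1.9 − 1.4 × (8.0 − 1.9) = -0.53
ŷ = -0.53 / 0.32 = -1.66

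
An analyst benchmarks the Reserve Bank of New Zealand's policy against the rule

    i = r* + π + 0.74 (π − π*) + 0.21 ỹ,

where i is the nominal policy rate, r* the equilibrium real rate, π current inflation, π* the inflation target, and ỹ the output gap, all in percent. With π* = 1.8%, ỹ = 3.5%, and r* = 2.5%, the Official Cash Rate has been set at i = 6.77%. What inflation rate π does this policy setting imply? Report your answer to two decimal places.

2.80%

Collecting π: i = r* + (1 + 0.74) π − 0.74 π* + 0.21 ỹ
1.74 π = 6.77 − 2.5 + 0.74 × 1.8 − 0.21 × 3.5 = 4.867
π = 4.867 / 1.74 = 2.80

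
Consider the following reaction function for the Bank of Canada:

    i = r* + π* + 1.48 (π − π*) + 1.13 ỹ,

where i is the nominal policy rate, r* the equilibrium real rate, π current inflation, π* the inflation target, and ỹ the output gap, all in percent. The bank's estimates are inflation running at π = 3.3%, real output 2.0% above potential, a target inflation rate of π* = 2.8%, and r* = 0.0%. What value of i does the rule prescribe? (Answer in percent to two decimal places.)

5.80%

Output 2.0% above potential → ỹ = 2.0.
i = 0.0 + 2.8 + 1.48 × (3.3 − 2.8) + 1.13 × 2.0
   = 0.0 + 2.8 + 0.74 + 2.26 = 5.80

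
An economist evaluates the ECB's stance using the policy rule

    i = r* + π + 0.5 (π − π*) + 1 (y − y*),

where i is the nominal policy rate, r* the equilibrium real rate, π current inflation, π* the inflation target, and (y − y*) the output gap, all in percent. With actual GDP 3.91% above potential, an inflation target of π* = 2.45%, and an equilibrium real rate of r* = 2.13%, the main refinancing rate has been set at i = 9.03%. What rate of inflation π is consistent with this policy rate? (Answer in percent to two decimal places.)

Output 3.91% above potential → (y − y*) = 3.91.
Collecting π: i = r* + (1 + 0.5) π − 0.5 π* + 1 (y − y*)
1.5 π = 9.03 − 2.13 + 0.5 × 2.45 − 1 × 3.91 = 4.215
π = 4.215 / 1.5 = 2.81

2.81%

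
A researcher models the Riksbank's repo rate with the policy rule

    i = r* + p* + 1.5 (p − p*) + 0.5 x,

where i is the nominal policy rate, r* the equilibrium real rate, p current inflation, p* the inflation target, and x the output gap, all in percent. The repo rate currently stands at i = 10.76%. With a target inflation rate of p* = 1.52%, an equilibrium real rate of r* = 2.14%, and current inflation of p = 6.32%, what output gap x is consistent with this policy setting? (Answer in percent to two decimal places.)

-0.20%

0.5 x = 10.76 − 2.14 − 1.52 − 1.5 × (6.32 − 1.52) = -0.1
x = -0.1 / 0.5 = -0.20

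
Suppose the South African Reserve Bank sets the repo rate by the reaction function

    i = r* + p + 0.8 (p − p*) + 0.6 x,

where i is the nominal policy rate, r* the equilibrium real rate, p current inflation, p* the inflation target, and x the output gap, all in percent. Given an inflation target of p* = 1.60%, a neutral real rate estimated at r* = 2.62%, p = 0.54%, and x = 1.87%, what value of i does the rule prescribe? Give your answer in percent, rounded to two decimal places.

3.43%

i = 2.62 + 0.54 + 0.8 × (0.54 − 1.60) + 0.6 × 1.87
   = 2.62 + 0.54 − 0.848 + 1.122 = 3.43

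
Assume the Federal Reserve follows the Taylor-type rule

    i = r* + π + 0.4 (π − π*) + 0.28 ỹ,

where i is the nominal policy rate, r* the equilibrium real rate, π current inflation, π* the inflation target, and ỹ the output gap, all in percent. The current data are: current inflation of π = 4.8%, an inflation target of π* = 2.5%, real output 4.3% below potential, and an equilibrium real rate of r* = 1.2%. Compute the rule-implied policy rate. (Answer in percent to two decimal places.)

5.72%

Output 4.3% below potential → ỹ = -4.3.
i = 1.2 + 4.8 + 0.4 × (4.8 − 2.5) + 0.28 × (-4.3)
   = 1.2 + 4.8 + 0.92 − 1.204 = 5.72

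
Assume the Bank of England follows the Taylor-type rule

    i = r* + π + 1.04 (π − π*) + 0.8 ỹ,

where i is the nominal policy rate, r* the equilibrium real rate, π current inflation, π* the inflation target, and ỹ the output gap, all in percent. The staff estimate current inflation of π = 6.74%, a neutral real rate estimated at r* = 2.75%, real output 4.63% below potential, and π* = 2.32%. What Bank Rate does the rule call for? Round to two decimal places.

10.38%

Output 4.63% below potential → ỹ = -4.63.
i = 2.75 + 6.74 + 1.04 × (6.74 − 2.32) + 0.8 × (-4.63)
   = 2.75 + 6.74 + 4.5968 − 3.704 = 10.38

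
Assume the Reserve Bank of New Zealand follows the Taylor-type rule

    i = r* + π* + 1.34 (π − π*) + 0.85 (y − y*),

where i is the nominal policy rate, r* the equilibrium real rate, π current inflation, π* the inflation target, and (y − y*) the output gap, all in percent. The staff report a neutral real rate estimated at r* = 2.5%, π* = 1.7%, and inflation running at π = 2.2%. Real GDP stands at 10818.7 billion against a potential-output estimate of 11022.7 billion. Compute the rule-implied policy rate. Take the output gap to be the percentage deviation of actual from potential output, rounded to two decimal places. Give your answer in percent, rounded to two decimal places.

3.30%

Output gap = 100 × (10818.7 − 11022.7) / 11022.7 = -1.85%.
i = 2.50 + 1.70 + 1.34 × (2.20 − 1.70) + 0.85 × (-1.85)
   = 2.50 + 1.7 + 0.67 − 1.5725 = 3.30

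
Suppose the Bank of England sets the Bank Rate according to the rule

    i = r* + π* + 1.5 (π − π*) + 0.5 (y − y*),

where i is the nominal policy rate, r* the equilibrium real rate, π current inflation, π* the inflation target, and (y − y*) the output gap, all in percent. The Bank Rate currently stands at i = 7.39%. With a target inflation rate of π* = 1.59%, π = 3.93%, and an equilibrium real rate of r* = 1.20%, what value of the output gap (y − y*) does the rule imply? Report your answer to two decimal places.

2.18%

0.5 (y − y*) = 7.39 − 1.20 − 1.59 − 1.5 × (3.93 − 1.59) = 1.09
(y − y*) = 1.09 / 0.5 = 2.18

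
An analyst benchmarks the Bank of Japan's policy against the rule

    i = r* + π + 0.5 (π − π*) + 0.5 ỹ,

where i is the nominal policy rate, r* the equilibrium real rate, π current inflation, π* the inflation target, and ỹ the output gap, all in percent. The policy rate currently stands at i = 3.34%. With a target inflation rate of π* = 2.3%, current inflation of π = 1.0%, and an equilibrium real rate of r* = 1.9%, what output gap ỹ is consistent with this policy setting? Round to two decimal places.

2.18%

0.5 ỹ = 3.34 − 1.9 − 1.0 − 0.5 × (1.0 − 2.3) = 1.09
ỹ = 1.09 / 0.5 = 2.18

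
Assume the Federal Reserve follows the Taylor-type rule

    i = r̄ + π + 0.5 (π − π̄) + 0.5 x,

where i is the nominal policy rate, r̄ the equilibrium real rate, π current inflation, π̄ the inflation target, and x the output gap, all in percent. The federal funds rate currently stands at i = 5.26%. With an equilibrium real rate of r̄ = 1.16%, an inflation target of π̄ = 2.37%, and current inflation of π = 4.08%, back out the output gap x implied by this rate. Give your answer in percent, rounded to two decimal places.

0.5 x = 5.26 − 1.16 − 4.08 − 0.5 × (4.08 − 2.37) = -0.835
x = -0.835 / 0.5 = -1.67

-1.67%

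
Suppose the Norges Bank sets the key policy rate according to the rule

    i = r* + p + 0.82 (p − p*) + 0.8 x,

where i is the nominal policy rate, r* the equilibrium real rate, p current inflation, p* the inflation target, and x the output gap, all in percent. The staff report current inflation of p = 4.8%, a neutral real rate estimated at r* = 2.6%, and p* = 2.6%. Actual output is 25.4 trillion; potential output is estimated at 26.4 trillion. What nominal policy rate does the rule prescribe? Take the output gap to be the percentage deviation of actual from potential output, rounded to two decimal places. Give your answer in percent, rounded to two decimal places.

6.17%

Output gap = 100 × (25.4 − 26.4) / 26.4 = -3.79%.
i = 2.60 + 4.80 + 0.82 × (4.80 − 2.60) + 0.8 × (-3.79)
   = 2.60 + 4.8 + 1.804 − 3.032 = 6.17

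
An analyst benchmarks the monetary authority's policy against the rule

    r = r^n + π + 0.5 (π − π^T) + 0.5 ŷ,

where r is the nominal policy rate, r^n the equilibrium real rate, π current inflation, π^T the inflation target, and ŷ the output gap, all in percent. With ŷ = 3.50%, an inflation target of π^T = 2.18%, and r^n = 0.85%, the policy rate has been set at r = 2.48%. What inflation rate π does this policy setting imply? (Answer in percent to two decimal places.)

Collecting π: r = r^n + (1 + 0.5) π − 0.5 π^T + 0.5 ŷ
1.5 π = 2.48 − 0.85 + 0.5 × 2.18 − 0.5 × 3.50 = 0.97
π = 0.97 / 1.5 = 0.65

0.65%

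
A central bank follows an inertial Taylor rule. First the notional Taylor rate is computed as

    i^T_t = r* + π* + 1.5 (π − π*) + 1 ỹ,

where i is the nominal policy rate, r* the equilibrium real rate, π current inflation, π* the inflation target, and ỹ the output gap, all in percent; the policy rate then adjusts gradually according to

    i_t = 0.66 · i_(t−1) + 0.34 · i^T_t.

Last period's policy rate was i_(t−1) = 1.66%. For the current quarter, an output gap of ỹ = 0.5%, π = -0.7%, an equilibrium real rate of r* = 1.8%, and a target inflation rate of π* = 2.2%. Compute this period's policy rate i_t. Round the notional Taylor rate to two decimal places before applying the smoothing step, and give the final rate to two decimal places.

1.15%

i^T_t = 1.8 + 2.2 + 1.5 × (-0.7 − 2.2) + 1 × 0.5
   = 1.8 + 2.2 − 4.35 + 0.5 = 0.15
i_t = 0.66 × 1.66 + 0.34 × 0.15 = 1.0956 + 0.051 = 1.15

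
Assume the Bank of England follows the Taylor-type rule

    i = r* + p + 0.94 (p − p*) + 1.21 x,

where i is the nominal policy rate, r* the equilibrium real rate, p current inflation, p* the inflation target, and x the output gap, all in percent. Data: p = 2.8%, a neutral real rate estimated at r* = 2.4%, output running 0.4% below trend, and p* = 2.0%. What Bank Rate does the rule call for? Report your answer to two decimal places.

5.47%

Output 0.4% below potential → x = -0.4.
i = 2.4 + 2.8 + 0.94 × (2.8 − 2.0) + 1.21 × (-0.4)
   = 2.4 + 2.8 + 0.752 − 0.484 = 5.47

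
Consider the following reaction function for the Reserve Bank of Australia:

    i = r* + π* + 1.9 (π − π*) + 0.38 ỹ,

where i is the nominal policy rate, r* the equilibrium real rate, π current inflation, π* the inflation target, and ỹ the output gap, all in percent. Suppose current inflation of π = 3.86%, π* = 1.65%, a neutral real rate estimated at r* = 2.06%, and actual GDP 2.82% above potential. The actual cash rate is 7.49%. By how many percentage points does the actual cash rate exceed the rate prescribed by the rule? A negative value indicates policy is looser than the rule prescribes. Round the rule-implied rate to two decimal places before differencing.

Output 2.82% above potential → ỹ = 2.82.
i = 2.06 + 1.65 + 1.9 × (3.86 − 1.65) + 0.38 × 2.82
   = 2.06 + 1.65 + 4.199 + 1.0716 = 8.98
Deviation = 7.49 − 8.98 = -1.49 pp.

-1.49 pp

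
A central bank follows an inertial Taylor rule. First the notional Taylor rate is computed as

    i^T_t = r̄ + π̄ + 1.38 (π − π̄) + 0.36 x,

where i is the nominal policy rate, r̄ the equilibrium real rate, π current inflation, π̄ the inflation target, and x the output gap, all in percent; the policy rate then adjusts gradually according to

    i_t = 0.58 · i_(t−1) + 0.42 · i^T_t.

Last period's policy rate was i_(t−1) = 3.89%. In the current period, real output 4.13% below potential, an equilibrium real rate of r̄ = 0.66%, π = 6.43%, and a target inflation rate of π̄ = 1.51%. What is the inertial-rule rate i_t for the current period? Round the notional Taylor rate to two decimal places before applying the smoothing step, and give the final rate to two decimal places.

5.39%

Output 4.13% below potential → x = -4.13.
i^T_t = 0.66 + 1.51 + 1.38 × (6.43 − 1.51) + 0.36 × (-4.13)
   = 0.66 + 1.51 + 6.7896 − 1.4868 = 7.47
i_t = 0.58 × 3.89 + 0.42 × 7.47 = 2.2562 + 3.1374 = 5.39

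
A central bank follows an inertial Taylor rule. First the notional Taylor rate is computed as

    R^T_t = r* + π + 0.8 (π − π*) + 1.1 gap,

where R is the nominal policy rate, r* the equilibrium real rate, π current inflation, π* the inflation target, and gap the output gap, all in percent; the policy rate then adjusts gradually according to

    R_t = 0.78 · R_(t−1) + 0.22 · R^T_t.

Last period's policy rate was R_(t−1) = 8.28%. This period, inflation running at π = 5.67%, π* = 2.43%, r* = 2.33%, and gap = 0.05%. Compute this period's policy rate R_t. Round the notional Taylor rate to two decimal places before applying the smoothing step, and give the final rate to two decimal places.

8.80%

R^T_t = 2.33 + 5.67 + 0.8 × (5.67 − 2.43) + 1.1 × 0.05
   = 2.33 + 5.67 + 2.592 + 0.055 = 10.65
R_t = 0.78 × 8.28 + 0.22 × 10.65 = 6.4584 + 2.343 = 8.80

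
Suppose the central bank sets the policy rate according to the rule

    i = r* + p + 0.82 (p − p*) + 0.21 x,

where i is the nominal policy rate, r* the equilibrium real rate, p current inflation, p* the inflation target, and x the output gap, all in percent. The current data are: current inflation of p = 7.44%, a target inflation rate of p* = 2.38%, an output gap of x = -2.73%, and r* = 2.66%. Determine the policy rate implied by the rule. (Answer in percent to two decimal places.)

13.68%

i = 2.66 + 7.44 + 0.82 × (7.44 − 2.38) + 0.21 × (-2.73)
   = 2.66 + 7.44 + 4.1492 − 0.5733 = 13.68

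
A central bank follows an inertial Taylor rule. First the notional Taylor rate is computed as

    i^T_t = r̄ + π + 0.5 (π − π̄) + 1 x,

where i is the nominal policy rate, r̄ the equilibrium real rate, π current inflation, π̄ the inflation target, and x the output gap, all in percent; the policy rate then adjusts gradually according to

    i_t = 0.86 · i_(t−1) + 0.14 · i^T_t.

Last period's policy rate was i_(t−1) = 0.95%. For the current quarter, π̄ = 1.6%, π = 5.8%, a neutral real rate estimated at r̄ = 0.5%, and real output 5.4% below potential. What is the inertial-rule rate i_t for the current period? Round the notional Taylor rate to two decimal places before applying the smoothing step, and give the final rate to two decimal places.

Output 5.4% below potential → x = -5.4.
i^T_t = 0.5 + 5.8 + 0.5 × (5.8 − 1.6) + 1 × (-5.4)
   = 0.5 + 5.8 + 2.1 − 5.4 = 3.00
i_t = 0.86 × 0.95 + 0.14 × 3.00 = 0.817 + 0.42 = 1.24

1.24%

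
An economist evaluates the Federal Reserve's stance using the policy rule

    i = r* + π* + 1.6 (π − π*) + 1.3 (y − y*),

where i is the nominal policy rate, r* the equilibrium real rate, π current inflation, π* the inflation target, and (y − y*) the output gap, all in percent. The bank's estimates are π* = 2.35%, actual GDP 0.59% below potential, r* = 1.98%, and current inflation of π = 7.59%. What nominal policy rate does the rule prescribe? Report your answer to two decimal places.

11.95%

Output 0.59% below potential → (y − y*) = -0.59.
i = 1.98 + 2.35 + 1.6 × (7.59 − 2.35) + 1.3 × (-0.59)
   = 1.98 + 2.35 + 8.384 − 0.767 = 11.95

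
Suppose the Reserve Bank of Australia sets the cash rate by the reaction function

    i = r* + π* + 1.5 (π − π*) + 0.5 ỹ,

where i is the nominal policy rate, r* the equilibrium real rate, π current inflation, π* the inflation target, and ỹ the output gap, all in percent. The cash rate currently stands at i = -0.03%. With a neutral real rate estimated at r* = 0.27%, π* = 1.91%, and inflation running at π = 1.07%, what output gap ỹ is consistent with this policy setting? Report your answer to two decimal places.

0.5 ỹ = -0.03 − 0.27 − 1.91 − 1.5 × (1.07 − 1.91) = -0.95
ỹ = -0.95 / 0.5 = -1.90

-1.90%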